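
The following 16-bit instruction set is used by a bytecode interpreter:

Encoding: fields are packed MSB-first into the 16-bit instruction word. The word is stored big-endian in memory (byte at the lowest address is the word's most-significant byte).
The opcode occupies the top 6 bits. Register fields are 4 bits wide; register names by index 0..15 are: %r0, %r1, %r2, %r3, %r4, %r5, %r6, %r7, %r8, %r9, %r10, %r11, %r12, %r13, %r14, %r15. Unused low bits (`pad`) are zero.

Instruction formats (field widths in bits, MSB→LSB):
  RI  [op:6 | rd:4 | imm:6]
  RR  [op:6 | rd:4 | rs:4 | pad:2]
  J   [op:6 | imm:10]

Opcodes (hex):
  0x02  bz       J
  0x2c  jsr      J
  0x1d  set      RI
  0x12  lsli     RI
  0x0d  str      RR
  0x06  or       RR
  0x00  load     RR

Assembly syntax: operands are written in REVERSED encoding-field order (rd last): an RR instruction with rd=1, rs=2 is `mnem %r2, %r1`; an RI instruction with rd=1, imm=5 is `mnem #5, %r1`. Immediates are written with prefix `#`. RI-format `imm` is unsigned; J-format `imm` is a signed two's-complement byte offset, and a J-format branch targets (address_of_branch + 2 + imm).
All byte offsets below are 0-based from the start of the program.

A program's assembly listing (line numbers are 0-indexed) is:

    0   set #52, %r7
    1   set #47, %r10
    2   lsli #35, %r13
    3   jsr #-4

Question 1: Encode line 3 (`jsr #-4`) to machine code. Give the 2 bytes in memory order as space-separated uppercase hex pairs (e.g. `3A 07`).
line 3 (jsr): pack op=0x2c:6|imm=-4:10 = 0xb3fc; big→ b3 fc

B3 FC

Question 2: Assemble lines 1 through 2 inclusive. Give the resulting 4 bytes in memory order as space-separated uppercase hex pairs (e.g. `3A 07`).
76 AF 4B 63

L1: set op=0x1d:6|rd=10:4|imm=47:6 ⇒ 0x76af ⇒ big 76 af
L2: lsli op=0x12:6|rd=13:4|imm=35:6 ⇒ 0x4b63 ⇒ big 4b 63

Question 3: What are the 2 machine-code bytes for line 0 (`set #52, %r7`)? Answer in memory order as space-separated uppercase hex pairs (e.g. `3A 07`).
75 F4

L0: set op=0x1d:6|rd=7:4|imm=52:6 ⇒ 0x75f4 ⇒ big 75 f4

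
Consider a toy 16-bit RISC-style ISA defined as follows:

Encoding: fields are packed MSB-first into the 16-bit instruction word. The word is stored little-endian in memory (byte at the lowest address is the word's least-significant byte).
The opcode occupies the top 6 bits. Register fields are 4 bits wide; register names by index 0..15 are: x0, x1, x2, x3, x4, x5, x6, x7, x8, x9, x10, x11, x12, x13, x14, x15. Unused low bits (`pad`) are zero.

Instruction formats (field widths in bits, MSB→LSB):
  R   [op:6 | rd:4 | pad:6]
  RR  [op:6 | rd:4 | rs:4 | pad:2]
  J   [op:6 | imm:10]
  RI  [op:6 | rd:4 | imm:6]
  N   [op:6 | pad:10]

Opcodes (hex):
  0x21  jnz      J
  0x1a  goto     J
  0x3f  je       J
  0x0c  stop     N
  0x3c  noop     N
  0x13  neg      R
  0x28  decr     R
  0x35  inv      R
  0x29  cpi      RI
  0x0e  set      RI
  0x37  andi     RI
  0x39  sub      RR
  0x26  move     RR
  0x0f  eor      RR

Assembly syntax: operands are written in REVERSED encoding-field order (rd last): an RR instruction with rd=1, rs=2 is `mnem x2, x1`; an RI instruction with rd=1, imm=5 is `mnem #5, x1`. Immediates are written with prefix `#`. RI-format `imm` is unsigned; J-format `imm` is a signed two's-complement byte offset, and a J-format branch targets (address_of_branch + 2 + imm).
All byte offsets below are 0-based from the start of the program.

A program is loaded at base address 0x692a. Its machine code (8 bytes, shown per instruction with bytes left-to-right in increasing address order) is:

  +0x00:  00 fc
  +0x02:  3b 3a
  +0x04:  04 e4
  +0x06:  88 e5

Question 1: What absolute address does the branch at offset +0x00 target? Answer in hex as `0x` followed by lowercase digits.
[00] 00 fc → 0xfc00
  top 6b → 0x3f → je [J]
  imm@[9:0]=0x0 ⇒ #0
  target = base 0x692a + off 0x00 + 2 + imm 0 = 0x692c

0x692c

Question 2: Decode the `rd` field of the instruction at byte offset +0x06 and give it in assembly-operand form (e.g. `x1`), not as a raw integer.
x6

off 0x06: read 88 e5 as little → 0xe588
  op=0xe588>>10=0x39 ⇒ sub (RR)
  rd@[9:6]=0x6 ⇒ x6
  rs@[5:2]=0x2 ⇒ x2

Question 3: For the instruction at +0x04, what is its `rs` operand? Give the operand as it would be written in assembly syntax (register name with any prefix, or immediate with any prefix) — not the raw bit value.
[04] 04 e4 → 0xe404
  top 6b → 0x39 → sub [RR]
  [9:6] rd=0 = x0
  [5:2] rs=1 = x1

x1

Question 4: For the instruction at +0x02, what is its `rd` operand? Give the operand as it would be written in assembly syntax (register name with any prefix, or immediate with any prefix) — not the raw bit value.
x8

+0x02: 3b 3a ⇒ word 0x3a3b (little)
  op=0x3a3b>>10=0xe ⇒ set (RI)
  rd: (w>>6)&0xf=0x8 → x8
  imm: (w>>0)&0x3f=0x3b → #59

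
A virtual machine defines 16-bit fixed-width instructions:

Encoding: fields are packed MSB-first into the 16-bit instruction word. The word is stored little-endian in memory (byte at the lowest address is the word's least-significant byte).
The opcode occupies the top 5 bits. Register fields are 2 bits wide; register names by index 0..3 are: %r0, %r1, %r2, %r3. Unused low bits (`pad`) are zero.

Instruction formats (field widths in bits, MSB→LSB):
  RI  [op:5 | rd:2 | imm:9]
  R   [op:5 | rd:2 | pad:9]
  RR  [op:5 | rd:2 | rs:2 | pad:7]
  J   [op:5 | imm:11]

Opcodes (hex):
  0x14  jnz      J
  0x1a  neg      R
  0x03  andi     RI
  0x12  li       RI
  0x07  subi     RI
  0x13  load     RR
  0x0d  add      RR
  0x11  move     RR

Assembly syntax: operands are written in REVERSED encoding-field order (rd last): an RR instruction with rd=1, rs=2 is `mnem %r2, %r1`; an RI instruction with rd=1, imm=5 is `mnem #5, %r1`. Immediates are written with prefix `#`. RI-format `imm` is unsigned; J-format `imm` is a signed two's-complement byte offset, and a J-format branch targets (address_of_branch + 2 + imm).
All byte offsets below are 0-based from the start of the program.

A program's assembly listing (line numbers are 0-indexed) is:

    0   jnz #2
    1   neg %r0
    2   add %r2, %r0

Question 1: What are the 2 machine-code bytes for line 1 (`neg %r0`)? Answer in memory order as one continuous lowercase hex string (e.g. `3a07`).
line 1 (neg): pack op=0x1a:5|rd=0:2|pad=0:9 = 0xd000; little→ 00 d0

00d0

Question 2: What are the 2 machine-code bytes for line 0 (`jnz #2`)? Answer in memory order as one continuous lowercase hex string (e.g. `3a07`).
02a0

L0: jnz op=0x14:5|imm=2:11 ⇒ 0xa002 ⇒ little 02 a0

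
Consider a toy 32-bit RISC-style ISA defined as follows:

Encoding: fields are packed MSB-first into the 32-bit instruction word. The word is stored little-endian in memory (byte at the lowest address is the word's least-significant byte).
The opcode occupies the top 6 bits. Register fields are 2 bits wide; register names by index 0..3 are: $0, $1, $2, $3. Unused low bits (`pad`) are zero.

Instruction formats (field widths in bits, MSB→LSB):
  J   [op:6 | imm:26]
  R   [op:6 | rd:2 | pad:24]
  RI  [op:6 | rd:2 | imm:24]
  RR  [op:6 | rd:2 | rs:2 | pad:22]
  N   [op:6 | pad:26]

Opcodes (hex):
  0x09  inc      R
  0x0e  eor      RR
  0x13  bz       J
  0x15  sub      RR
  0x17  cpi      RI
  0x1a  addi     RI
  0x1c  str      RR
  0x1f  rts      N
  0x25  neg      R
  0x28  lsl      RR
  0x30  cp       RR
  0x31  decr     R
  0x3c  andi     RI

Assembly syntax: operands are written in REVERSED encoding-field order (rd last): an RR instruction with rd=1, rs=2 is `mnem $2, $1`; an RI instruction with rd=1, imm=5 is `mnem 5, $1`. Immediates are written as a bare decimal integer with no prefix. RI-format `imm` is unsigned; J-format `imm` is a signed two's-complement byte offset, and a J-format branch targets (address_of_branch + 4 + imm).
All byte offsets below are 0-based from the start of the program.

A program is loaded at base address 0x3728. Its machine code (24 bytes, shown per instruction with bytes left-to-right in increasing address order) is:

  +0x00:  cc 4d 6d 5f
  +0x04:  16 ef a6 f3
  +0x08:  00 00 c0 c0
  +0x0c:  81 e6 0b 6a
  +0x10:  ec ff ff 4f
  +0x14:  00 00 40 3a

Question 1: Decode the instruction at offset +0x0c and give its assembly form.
addi 779905, $2

off 0x0c: read 81 e6 0b 6a as little → 0x6a0be681
  top 6b → 0x1a → addi [RI]
  rd: (w>>24)&0x3=0x2 → $2
  imm: (w>>0)&0xffffff=0xbe681 → 779905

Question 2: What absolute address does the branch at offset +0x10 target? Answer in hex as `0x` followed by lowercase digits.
0x3728

[10] ec ff ff 4f → 0x4fffffec
  top 6b → 0x13 → bz [J]
  [25:0] imm=67108844 (s26→-20) = -20
  target = base 0x3728 + off 0x10 + 4 + imm -20 = 0x3728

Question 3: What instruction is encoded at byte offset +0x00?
off 0x00: read cc 4d 6d 5f as little → 0x5f6d4dcc
  op=0x5f6d4dcc>>26=0x17 ⇒ cpi (RI)
  rd@[25:24]=0x3 ⇒ $3
  imm@[23:0]=0x6d4dcc ⇒ 7163340

cpi 7163340, $3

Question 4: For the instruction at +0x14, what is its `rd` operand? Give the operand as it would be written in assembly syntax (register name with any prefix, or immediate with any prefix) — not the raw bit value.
$2

@+14  little-endian(00 00 40 3a) = 0x3a400000
  opcode bits[31:26]=0xe: eor/RR
  rd@[25:24]=0x2 ⇒ $2
  rs@[23:22]=0x1 ⇒ $1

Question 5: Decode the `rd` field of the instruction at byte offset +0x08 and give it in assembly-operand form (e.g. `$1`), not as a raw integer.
$0

@+08  little-endian(00 00 c0 c0) = 0xc0c00000
  opcode bits[31:26]=0x30: cp/RR
  rd@[25:24]=0x0 ⇒ $0
  rs@[23:22]=0x3 ⇒ $3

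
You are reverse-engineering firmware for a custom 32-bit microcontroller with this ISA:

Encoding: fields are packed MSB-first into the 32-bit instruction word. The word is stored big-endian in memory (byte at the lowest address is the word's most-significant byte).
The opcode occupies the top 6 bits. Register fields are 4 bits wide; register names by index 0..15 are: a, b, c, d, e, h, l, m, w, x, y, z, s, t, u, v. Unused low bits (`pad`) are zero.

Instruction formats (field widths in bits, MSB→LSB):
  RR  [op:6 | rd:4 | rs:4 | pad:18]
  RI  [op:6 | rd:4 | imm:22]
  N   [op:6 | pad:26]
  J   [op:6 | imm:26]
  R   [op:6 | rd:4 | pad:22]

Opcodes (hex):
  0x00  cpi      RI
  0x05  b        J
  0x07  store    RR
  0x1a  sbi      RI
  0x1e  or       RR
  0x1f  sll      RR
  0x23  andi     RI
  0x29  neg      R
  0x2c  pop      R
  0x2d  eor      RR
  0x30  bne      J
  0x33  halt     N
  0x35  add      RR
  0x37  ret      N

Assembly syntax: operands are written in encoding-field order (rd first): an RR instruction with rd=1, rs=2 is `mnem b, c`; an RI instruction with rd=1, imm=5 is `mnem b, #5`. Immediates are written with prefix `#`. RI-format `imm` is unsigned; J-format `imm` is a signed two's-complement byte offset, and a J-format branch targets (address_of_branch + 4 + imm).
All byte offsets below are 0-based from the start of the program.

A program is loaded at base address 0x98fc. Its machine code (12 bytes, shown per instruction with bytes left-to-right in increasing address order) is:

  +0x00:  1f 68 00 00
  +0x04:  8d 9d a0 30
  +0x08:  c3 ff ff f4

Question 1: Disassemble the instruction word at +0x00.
store t, y

@+00  big-endian(1f 68 00 00) = 0x1f680000
  top 6b → 0x7 → store [RR]
  rd@[25:22]=0xd ⇒ t
  rs@[21:18]=0xa ⇒ y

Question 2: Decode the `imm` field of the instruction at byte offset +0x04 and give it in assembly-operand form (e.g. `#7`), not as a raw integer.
#1941552

+0x04: 8d 9d a0 30 ⇒ word 0x8d9da030 (big)
  top 6b → 0x23 → andi [RI]
  rd: (w>>22)&0xf=0x6 → l
  imm: (w>>0)&0x3fffff=0x1da030 → #1941552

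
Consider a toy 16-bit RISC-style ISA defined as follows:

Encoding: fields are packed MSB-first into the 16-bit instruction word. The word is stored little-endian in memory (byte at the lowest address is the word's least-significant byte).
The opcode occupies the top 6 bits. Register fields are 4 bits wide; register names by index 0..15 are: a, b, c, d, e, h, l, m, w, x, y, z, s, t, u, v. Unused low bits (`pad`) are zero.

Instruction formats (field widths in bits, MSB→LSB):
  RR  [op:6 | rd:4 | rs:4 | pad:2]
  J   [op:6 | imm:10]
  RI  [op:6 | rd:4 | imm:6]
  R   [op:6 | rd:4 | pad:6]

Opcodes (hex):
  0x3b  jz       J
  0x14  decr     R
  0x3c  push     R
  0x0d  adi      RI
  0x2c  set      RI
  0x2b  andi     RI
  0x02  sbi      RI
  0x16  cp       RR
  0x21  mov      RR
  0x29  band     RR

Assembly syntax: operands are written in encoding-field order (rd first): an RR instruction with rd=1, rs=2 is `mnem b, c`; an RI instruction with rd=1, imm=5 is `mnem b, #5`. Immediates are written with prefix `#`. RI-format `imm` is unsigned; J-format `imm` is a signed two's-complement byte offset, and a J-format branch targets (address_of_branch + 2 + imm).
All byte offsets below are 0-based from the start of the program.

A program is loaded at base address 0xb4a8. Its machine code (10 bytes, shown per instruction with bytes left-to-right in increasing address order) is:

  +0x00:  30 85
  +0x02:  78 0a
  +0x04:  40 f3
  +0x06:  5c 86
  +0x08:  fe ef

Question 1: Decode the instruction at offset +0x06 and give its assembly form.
[06] 5c 86 → 0x865c
  op=0x865c>>10=0x21 ⇒ mov (RR)
  [9:6] rd=9 = x
  [5:2] rs=7 = m

mov x, m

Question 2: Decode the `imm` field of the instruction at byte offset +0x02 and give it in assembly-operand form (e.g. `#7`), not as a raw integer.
off 0x02: read 78 0a as little → 0x0a78
  top 6b → 0x2 → sbi [RI]
  [9:6] rd=9 = x
  [5:0] imm=56 = #56

#56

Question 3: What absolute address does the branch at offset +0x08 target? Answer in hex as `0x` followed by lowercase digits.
@+08  little-endian(fe ef) = 0xeffe
  op=0xeffe>>10=0x3b ⇒ jz (J)
  imm: (w>>0)&0x3ff=0x3fe (s10→-2) → #-2
  target = base 0xb4a8 + off 0x08 + 2 + imm -2 = 0xb4b0

0xb4b0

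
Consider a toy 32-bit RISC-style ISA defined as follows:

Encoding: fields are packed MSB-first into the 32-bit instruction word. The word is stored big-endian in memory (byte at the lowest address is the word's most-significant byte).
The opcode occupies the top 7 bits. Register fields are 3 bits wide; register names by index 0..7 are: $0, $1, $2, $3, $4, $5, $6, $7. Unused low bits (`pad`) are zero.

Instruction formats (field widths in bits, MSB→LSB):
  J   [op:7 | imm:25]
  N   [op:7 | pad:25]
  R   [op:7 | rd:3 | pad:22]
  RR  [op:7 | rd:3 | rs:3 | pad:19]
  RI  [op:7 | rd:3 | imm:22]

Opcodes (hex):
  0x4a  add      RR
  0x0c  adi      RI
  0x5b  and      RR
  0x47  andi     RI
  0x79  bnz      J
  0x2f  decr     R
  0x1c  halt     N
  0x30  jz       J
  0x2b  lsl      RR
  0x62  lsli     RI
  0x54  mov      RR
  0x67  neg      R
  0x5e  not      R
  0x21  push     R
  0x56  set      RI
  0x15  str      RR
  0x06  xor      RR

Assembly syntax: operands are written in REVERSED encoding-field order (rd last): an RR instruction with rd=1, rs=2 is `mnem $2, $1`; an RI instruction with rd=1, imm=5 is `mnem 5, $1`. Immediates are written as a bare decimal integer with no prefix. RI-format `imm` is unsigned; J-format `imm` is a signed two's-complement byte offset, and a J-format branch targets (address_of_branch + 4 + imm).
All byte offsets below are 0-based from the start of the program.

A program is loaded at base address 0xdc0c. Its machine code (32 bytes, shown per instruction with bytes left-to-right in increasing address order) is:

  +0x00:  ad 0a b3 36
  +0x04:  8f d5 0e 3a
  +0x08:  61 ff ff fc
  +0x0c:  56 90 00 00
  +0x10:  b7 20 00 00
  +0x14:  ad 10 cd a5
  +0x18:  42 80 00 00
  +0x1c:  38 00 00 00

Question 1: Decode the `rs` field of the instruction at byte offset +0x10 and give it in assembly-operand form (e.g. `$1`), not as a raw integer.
+0x10: b7 20 00 00 ⇒ word 0xb7200000 (big)
  top 7b → 0x5b → and [RR]
  [24:22] rd=4 = $4
  [21:19] rs=4 = $4

$4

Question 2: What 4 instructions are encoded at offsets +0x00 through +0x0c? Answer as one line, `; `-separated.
off 0x00: read ad 0a b3 36 as big → 0xad0ab336
  opcode bits[31:25]=0x56: set/RI
  rd@[24:22]=0x4 ⇒ $4
  imm@[21:0]=0xab336 ⇒ 701238
off 0x04: read 8f d5 0e 3a as big → 0x8fd50e3a
  opcode bits[31:25]=0x47: andi/RI
  rd@[24:22]=0x7 ⇒ $7
  imm@[21:0]=0x150e3a ⇒ 1379898
off 0x08: read 61 ff ff fc as big → 0x61fffffc
  opcode bits[31:25]=0x30: jz/J
  imm@[24:0]=0x1fffffc (s25→-4) ⇒ -4
off 0x0c: read 56 90 00 00 as big → 0x56900000
  opcode bits[31:25]=0x2b: lsl/RR
  rd@[24:22]=0x2 ⇒ $2
  rs@[21:19]=0x2 ⇒ $2

set 701238, $4; andi 1379898, $7; jz -4; lsl $2, $2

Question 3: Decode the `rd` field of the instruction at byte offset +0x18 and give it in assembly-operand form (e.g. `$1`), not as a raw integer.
$2

+0x18: 42 80 00 00 ⇒ word 0x42800000 (big)
  opcode bits[31:25]=0x21: push/R
  [24:22] rd=2 = $2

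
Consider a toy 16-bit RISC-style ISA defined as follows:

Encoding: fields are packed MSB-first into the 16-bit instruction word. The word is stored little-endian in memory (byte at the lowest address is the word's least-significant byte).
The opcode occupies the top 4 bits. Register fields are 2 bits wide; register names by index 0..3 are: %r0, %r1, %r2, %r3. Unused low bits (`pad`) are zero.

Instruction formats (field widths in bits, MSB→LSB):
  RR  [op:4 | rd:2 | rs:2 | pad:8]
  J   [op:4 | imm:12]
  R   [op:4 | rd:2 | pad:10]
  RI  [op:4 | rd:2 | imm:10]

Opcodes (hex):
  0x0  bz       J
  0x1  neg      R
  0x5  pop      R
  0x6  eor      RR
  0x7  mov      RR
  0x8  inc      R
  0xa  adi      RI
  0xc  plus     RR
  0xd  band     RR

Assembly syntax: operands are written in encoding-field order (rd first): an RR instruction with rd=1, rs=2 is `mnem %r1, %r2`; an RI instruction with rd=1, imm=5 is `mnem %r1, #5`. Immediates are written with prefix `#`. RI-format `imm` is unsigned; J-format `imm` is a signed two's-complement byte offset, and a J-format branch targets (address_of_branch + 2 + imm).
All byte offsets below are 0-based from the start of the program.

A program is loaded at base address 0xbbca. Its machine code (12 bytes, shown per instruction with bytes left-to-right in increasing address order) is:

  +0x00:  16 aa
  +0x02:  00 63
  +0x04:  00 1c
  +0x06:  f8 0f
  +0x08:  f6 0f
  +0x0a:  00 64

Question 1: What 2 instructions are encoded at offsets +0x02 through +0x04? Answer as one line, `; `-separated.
[02] 00 63 → 0x6300
  top 4b → 0x6 → eor [RR]
  rd: (w>>10)&0x3=0x0 → %r0
  rs: (w>>8)&0x3=0x3 → %r3
[04] 00 1c → 0x1c00
  top 4b → 0x1 → neg [R]
  rd: (w>>10)&0x3=0x3 → %r3

eor %r0, %r3; neg %r3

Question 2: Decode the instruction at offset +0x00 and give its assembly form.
adi %r2, #534

+0x00: 16 aa ⇒ word 0xaa16 (little)
  opcode bits[15:12]=0xa: adi/RI
  rd@[11:10]=0x2 ⇒ %r2
  imm@[9:0]=0x216 ⇒ #534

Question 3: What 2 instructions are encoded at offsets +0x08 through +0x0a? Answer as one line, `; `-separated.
bz #-10; eor %r1, %r0

@+08  little-endian(f6 0f) = 0x0ff6
  op=0x0ff6>>12=0x0 ⇒ bz (J)
  imm@[11:0]=0xff6 (s12→-10) ⇒ #-10
@+0a  little-endian(00 64) = 0x6400
  op=0x6400>>12=0x6 ⇒ eor (RR)
  rd@[11:10]=0x1 ⇒ %r1
  rs@[9:8]=0x0 ⇒ %r0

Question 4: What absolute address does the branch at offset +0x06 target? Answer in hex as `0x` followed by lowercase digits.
0xbbca

[06] f8 0f → 0x0ff8
  opcode bits[15:12]=0x0: bz/J
  imm: (w>>0)&0xfff=0xff8 (s12→-8) → #-8
  target = base 0xbbca + off 0x06 + 2 + imm -8 = 0xbbca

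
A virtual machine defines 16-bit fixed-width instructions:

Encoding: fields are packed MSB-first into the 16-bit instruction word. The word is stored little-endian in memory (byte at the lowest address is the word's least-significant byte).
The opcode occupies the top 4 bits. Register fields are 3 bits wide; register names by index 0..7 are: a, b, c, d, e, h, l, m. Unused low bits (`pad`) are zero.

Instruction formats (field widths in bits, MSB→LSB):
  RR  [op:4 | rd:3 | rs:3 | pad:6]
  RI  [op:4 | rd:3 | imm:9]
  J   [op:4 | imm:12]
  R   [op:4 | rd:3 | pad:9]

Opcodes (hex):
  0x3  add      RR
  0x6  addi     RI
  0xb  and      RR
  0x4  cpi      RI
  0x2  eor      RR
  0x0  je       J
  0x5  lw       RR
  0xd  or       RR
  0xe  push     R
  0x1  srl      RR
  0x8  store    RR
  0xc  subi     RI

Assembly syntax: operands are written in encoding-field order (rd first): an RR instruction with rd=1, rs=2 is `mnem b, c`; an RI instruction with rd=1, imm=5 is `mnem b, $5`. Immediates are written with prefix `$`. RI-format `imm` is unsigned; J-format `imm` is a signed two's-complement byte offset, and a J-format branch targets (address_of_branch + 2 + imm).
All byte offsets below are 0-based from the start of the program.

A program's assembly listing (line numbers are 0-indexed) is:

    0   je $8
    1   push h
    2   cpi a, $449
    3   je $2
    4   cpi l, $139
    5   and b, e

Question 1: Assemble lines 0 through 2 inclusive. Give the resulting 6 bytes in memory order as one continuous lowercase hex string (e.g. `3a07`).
080000eac141

0. je fields op=0x0:4|imm=8:12 → word 0008h → 08 00
1. push fields op=0xe:4|rd=5:3|pad=0:9 → word ea00h → 00 ea
2. cpi fields op=0x4:4|rd=0:3|imm=449:9 → word 41c1h → c1 41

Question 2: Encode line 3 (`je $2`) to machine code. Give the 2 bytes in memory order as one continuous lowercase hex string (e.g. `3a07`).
0200

L3: je op=0x0:4|imm=2:12 ⇒ 0x0002 ⇒ little 02 00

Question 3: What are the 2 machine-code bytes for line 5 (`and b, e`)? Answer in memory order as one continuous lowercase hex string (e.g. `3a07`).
00b3

5. and fields op=0xb:4|rd=1:3|rs=4:3|pad=0:6 → word b300h → 00 b3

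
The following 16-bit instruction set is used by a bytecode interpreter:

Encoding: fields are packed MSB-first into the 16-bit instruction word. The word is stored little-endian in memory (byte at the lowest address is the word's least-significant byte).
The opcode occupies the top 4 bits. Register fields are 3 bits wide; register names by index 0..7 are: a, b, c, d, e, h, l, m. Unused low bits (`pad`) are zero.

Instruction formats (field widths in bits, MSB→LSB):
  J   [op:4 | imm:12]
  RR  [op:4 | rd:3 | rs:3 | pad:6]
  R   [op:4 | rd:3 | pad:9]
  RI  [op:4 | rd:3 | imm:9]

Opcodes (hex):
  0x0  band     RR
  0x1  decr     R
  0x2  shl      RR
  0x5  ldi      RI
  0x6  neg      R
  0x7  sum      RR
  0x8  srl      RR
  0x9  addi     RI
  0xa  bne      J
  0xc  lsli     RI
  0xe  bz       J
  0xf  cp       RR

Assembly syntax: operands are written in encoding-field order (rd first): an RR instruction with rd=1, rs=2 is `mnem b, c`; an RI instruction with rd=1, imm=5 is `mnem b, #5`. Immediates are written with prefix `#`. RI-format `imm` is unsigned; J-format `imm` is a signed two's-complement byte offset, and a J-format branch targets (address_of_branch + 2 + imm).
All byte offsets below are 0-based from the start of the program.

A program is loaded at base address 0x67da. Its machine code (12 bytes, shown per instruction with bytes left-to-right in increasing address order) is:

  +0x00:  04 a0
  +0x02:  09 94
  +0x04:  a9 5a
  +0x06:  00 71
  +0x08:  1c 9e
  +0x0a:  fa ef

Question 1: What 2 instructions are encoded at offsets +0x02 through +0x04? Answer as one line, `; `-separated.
addi c, #9; ldi h, #169

@+02  little-endian(09 94) = 0x9409
  opcode bits[15:12]=0x9: addi/RI
  rd: (w>>9)&0x7=0x2 → c
  imm: (w>>0)&0x1ff=0x9 → #9
@+04  little-endian(a9 5a) = 0x5aa9
  opcode bits[15:12]=0x5: ldi/RI
  rd: (w>>9)&0x7=0x5 → h
  imm: (w>>0)&0x1ff=0xa9 → #169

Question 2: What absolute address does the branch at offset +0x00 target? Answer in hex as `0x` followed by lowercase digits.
off 0x00: read 04 a0 as little → 0xa004
  opcode bits[15:12]=0xa: bne/J
  imm: (w>>0)&0xfff=0x4 → #4
  target = base 0x67da + off 0x00 + 2 + imm 4 = 0x67e0

0x67e0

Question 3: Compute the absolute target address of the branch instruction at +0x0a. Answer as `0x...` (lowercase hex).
[0a] fa ef → 0xeffa
  top 4b → 0xe → bz [J]
  imm: (w>>0)&0xfff=0xffa (s12→-6) → #-6
  target = base 0x67da + off 0x0a + 2 + imm -6 = 0x67e0

0x67e0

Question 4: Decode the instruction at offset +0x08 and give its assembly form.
@+08  little-endian(1c 9e) = 0x9e1c
  top 4b → 0x9 → addi [RI]
  rd: (w>>9)&0x7=0x7 → m
  imm: (w>>0)&0x1ff=0x1c → #28

addi m, #28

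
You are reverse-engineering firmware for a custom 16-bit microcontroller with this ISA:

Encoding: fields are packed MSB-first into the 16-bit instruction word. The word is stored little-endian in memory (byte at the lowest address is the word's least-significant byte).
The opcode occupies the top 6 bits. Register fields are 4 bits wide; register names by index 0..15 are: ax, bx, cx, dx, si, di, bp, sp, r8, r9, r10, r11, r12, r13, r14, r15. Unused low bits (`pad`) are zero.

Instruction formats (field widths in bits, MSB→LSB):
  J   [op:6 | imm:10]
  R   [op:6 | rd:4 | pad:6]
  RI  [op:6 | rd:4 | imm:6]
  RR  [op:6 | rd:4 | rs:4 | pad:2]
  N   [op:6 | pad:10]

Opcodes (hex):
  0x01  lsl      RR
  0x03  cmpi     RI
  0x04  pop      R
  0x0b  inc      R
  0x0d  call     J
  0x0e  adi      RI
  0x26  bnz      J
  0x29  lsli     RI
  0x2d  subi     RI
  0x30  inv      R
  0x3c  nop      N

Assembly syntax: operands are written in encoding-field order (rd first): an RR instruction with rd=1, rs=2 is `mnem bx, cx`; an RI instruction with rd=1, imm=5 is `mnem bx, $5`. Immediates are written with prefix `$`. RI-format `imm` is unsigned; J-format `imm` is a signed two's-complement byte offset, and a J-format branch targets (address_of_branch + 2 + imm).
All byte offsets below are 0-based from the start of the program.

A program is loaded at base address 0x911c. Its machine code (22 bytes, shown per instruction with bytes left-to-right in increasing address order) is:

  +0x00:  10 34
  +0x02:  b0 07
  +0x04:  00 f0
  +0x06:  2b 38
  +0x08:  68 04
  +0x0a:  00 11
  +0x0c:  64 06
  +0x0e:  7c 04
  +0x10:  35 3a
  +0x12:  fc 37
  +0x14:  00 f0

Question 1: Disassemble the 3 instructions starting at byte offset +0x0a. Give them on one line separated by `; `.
+0x0a: 00 11 ⇒ word 0x1100 (little)
  top 6b → 0x4 → pop [R]
  [9:6] rd=4 = si
+0x0c: 64 06 ⇒ word 0x0664 (little)
  top 6b → 0x1 → lsl [RR]
  [9:6] rd=9 = r9
  [5:2] rs=9 = r9
+0x0e: 7c 04 ⇒ word 0x047c (little)
  top 6b → 0x1 → lsl [RR]
  [9:6] rd=1 = bx
  [5:2] rs=15 = r15

pop si; lsl r9, r9; lsl bx, r15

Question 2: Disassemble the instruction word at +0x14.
@+14  little-endian(00 f0) = 0xf000
  top 6b → 0x3c → nop [N]

nop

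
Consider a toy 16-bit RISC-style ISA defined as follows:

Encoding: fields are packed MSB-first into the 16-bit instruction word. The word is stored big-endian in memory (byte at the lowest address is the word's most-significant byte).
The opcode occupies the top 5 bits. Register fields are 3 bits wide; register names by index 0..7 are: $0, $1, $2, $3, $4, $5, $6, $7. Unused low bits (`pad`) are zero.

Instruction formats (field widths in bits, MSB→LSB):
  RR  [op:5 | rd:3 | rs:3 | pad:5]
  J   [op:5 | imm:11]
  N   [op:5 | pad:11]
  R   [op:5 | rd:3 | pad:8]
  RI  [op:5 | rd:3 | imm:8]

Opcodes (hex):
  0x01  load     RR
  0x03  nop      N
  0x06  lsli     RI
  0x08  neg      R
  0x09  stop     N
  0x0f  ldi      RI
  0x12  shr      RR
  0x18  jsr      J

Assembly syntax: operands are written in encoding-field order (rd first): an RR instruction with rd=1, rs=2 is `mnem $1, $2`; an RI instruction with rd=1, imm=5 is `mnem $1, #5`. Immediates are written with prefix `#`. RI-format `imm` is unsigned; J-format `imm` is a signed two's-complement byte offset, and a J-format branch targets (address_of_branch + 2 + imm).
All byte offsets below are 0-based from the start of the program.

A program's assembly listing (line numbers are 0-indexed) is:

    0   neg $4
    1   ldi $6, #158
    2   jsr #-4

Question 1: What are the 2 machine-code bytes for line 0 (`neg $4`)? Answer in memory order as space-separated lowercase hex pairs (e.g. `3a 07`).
0. neg fields op=0x8:5|rd=4:3|pad=0:8 → word 4400h → 44 00

44 00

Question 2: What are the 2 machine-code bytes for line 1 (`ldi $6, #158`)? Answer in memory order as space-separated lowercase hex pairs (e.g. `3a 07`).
7e 9e

line 1 (ldi): pack op=0xf:5|rd=6:3|imm=158:8 = 0x7e9e; big→ 7e 9e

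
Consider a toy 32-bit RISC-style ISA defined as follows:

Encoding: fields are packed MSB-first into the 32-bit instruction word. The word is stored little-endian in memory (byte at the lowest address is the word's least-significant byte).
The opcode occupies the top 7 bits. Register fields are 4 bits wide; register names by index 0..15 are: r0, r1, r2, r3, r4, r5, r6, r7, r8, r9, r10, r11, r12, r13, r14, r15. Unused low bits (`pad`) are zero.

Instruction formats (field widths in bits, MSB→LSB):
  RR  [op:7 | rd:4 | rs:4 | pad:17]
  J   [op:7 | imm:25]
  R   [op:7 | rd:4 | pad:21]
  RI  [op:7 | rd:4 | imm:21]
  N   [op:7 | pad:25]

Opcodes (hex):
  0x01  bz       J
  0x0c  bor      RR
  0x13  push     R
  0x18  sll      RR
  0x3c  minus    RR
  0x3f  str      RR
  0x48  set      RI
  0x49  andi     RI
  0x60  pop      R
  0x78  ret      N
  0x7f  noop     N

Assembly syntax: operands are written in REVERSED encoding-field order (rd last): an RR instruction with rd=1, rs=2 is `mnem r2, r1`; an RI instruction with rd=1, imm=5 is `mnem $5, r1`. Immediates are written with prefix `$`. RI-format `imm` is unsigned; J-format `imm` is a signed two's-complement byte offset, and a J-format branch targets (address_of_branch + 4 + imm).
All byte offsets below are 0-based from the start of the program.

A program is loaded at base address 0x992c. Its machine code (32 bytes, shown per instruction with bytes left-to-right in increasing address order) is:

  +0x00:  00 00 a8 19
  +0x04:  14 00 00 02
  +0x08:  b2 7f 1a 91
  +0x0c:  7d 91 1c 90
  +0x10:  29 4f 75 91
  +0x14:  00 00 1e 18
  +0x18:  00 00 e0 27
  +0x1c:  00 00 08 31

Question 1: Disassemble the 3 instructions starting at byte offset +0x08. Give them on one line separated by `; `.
off 0x08: read b2 7f 1a 91 as little → 0x911a7fb2
  opcode bits[31:25]=0x48: set/RI
  rd: (w>>21)&0xf=0x8 → r8
  imm: (w>>0)&0x1fffff=0x1a7fb2 → $1736626
off 0x0c: read 7d 91 1c 90 as little → 0x901c917d
  opcode bits[31:25]=0x48: set/RI
  rd: (w>>21)&0xf=0x0 → r0
  imm: (w>>0)&0x1fffff=0x1c917d → $1872253
off 0x10: read 29 4f 75 91 as little → 0x91754f29
  opcode bits[31:25]=0x48: set/RI
  rd: (w>>21)&0xf=0xb → r11
  imm: (w>>0)&0x1fffff=0x154f29 → $1396521

set $1736626, r8; set $1872253, r0; set $1396521, r11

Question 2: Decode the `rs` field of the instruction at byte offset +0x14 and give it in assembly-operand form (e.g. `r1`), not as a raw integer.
[14] 00 00 1e 18 → 0x181e0000
  top 7b → 0xc → bor [RR]
  rd@[24:21]=0x0 ⇒ r0
  rs@[20:17]=0xf ⇒ r15

r15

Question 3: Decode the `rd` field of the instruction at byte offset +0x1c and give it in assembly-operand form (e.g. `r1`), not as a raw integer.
r8

@+1c  little-endian(00 00 08 31) = 0x31080000
  opcode bits[31:25]=0x18: sll/RR
  [24:21] rd=8 = r8
  [20:17] rs=4 = r4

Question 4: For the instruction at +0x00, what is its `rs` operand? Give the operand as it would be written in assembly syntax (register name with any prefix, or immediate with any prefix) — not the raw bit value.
off 0x00: read 00 00 a8 19 as little → 0x19a80000
  top 7b → 0xc → bor [RR]
  rd: (w>>21)&0xf=0xd → r13
  rs: (w>>17)&0xf=0x4 → r4

r4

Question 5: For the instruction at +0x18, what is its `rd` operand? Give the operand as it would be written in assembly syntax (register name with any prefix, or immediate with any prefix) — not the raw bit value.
[18] 00 00 e0 27 → 0x27e00000
  op=0x27e00000>>25=0x13 ⇒ push (R)
  rd: (w>>21)&0xf=0xf → r15

r15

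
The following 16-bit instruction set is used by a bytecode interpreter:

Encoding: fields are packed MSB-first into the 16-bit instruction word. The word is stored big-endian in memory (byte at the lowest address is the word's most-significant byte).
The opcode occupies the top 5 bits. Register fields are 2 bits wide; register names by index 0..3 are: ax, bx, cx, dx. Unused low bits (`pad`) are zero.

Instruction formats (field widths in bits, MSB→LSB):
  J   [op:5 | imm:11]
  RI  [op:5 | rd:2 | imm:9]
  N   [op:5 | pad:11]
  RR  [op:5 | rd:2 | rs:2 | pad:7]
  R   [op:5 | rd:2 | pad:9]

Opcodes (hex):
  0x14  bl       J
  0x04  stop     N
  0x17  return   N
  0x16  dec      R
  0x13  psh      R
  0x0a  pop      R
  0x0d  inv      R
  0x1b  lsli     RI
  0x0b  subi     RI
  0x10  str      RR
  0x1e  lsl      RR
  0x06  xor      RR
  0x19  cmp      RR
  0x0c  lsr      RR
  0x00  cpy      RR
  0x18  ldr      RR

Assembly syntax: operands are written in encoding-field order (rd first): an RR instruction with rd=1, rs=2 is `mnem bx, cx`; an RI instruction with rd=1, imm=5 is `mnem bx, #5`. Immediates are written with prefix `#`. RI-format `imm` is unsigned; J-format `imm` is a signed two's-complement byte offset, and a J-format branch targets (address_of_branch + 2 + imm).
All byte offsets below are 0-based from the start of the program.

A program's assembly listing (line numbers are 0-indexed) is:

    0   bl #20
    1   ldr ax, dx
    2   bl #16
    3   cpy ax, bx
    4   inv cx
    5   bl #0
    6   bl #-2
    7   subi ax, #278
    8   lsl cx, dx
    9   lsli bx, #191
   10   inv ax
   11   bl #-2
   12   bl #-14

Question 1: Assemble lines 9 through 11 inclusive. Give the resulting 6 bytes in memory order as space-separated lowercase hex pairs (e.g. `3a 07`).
da bf 68 00 a7 fe

9. lsli fields op=0x1b:5|rd=1:2|imm=191:9 → word dabfh → da bf
10. inv fields op=0xd:5|rd=0:2|pad=0:9 → word 6800h → 68 00
11. bl fields op=0x14:5|imm=-2:11 → word a7feh → a7 fe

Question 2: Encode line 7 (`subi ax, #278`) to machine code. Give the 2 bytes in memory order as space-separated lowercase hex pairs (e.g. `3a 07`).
L7: subi op=0xb:5|rd=0:2|imm=278:9 ⇒ 0x5916 ⇒ big 59 16

59 16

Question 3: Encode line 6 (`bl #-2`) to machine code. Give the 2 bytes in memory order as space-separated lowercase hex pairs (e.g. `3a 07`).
a7 fe

L6: bl op=0x14:5|imm=-2:11 ⇒ 0xa7fe ⇒ big a7 fe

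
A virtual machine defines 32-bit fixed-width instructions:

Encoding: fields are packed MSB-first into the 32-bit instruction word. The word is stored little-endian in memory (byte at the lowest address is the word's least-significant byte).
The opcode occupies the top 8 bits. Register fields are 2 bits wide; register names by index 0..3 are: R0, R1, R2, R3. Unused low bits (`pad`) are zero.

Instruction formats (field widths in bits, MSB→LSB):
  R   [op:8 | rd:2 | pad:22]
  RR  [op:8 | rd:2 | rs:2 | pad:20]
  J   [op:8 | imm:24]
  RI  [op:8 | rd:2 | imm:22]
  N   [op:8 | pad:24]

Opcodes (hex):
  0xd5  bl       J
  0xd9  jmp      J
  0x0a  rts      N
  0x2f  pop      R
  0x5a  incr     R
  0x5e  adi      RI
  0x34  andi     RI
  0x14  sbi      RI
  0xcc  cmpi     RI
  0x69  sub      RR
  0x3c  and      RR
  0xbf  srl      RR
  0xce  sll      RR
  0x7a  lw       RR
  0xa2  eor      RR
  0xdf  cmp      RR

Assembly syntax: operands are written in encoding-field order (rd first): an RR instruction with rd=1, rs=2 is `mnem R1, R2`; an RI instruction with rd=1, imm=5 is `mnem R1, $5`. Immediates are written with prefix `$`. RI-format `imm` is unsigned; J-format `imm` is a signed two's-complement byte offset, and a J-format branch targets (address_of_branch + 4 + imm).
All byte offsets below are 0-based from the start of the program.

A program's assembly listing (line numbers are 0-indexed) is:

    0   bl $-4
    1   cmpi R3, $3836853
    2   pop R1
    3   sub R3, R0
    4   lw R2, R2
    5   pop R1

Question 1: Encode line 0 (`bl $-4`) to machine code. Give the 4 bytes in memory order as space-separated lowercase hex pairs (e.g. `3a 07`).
fc ff ff d5

line 0 (bl): pack op=0xd5:8|imm=-4:24 = 0xd5fffffc; little→ fc ff ff d5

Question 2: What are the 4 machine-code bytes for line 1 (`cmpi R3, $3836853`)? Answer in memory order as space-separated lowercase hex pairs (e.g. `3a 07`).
b5 8b fa cc

1. cmpi fields op=0xcc:8|rd=3:2|imm=3836853:22 → word ccfa8bb5h → b5 8b fa cc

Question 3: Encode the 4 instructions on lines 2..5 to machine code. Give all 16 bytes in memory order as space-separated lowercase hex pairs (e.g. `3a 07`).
00 00 40 2f 00 00 c0 69 00 00 a0 7a 00 00 40 2f

2. pop fields op=0x2f:8|rd=1:2|pad=0:22 → word 2f400000h → 00 00 40 2f
3. sub fields op=0x69:8|rd=3:2|rs=0:2|pad=0:20 → word 69c00000h → 00 00 c0 69
4. lw fields op=0x7a:8|rd=2:2|rs=2:2|pad=0:20 → word 7aa00000h → 00 00 a0 7a
5. pop fields op=0x2f:8|rd=1:2|pad=0:22 → word 2f400000h → 00 00 40 2f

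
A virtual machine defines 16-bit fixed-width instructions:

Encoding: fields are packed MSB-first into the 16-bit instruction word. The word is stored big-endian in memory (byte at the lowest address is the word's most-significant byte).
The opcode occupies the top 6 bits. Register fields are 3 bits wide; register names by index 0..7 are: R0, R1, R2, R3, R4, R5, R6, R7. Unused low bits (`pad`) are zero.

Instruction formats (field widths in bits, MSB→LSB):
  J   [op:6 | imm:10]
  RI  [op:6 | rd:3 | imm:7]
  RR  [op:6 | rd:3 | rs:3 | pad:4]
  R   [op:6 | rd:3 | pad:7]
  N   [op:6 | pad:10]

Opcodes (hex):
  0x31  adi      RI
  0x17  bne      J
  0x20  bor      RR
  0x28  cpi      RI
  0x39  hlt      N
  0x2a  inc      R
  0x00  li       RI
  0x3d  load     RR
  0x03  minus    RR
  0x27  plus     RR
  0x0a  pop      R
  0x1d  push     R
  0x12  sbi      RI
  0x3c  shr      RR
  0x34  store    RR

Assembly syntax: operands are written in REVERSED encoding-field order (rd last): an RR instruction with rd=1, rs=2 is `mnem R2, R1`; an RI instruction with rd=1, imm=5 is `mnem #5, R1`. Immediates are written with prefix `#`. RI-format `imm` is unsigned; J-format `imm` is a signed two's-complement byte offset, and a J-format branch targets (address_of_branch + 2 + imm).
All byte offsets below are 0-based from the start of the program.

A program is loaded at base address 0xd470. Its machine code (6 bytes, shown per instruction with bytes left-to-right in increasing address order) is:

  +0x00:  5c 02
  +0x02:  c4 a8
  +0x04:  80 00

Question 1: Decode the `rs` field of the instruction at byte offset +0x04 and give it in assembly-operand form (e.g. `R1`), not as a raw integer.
@+04  big-endian(80 00) = 0x8000
  opcode bits[15:10]=0x20: bor/RR
  [9:7] rd=0 = R0
  [6:4] rs=0 = R0

R0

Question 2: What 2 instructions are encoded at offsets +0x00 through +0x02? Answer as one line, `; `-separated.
bne #2; adi #40, R1

[00] 5c 02 → 0x5c02
  top 6b → 0x17 → bne [J]
  [9:0] imm=2 = #2
[02] c4 a8 → 0xc4a8
  top 6b → 0x31 → adi [RI]
  [9:7] rd=1 = R1
  [6:0] imm=40 = #40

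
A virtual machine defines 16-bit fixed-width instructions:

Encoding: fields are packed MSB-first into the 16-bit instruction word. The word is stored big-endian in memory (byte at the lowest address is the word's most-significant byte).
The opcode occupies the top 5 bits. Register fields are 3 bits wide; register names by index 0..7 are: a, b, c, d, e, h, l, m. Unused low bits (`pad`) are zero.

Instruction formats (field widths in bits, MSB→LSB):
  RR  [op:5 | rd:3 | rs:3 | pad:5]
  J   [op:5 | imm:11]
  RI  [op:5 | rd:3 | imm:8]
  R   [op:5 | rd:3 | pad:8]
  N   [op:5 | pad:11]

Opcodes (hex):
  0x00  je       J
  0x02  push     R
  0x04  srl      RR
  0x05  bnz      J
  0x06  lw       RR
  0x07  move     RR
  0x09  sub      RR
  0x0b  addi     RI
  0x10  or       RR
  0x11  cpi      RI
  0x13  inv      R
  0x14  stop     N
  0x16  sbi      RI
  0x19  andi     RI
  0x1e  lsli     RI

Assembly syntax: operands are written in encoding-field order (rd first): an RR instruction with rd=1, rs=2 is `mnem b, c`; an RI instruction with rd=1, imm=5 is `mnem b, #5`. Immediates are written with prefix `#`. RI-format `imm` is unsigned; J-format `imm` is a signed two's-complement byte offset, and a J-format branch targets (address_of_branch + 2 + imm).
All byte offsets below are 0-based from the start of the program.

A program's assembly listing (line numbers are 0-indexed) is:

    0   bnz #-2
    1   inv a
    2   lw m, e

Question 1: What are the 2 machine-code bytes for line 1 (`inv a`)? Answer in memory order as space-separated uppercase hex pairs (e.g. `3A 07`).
1. inv fields op=0x13:5|rd=0:3|pad=0:8 → word 9800h → 98 00

98 00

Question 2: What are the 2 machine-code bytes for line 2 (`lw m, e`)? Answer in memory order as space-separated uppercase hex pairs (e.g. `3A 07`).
37 80

line 2 (lw): pack op=0x6:5|rd=7:3|rs=4:3|pad=0:5 = 0x3780; big→ 37 80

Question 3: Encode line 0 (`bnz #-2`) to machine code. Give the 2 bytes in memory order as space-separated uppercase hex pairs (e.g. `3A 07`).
line 0 (bnz): pack op=0x5:5|imm=-2:11 = 0x2ffe; big→ 2f fe

2F FE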